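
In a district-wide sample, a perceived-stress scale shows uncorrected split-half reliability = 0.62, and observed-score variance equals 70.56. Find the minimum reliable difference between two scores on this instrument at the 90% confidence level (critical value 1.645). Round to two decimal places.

SD = √70.56 = 8.40000
Spearman-Brown: r = 2(0.62) / (1 + 0.62) = 1.24000 / 1.62000 ≈ 0.76543
SEM = 8.40000 * √(1 − 0.76543) = 8.40000 * √0.23457 ≈ 8.40000 * 0.48432 ≈ 4.06831
Standard error of the difference = 4.06831·√2 ≈ 5.75345
Smallest detectable difference = 1.645*5.75345 ≈ 9.46443

9.46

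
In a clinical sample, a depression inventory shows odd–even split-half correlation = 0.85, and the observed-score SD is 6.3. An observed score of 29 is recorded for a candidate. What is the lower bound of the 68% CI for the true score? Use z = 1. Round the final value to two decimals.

Full-length reliability (Spearman-Brown) = 2(0.85)/(1+0.85) ≃ 0.919
SEM = 6.300 * √(1 − 0.919) = 6.300 * √0.081 ≃ 6.300 * 0.285 ≃ 1.794
Margin = 1 * 1.794 ≃ 1.794
Lower limit = 29 − 1.794 ≃ 27.206

27.21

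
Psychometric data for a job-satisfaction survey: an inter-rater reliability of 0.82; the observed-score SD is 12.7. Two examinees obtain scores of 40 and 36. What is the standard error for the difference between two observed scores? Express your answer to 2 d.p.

SEM = 12.700·√(1 − 0.820) ≈ 5.388
Standard error of the difference = 5.388·√2 ≈ 7.620

7.62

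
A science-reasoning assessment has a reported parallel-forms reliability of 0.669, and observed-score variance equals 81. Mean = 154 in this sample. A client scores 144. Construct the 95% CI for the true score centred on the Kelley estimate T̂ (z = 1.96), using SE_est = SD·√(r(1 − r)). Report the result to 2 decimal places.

σ = 81^(1/2) = 9.00000
Estimated true score = 0.66900·144 + (1 − 0.66900)·154 ≈ 147.31000
SE_est = SD · √(r(1 − r)) = 9.00000 · √0.22144 ≈ 9.00000 · 0.47057 ≈ 4.23516
95% CI: 147.31000 ± 8.30091 ≈ (139.00909, 155.61091)

[139.01, 155.61]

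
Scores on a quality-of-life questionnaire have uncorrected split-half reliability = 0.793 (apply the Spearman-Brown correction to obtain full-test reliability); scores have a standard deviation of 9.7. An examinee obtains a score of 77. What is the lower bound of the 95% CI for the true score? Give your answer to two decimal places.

Spearman-Brown: r = 2(0.793) / (1 + 0.793) = 1.5860 / 1.7930 ≈ 0.8846
SEM = 9.7000 × √(1 − 0.8846) = 9.7000 × √0.1154 ≈ 9.7000 × 0.3398 ≈ 3.2958
Margin = 1.96 × 3.2958 ≈ 6.4599
Lower limit = 77 − 6.4599 ≈ 70.5401

70.54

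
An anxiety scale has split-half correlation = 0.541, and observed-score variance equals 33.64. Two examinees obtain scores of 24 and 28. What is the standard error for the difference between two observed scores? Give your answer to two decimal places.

σ = 33.64^(1/2) = 5.80000
Full-length reliability (Spearman-Brown) = 2(0.541)/(1+0.541) ≈ 0.70214
The standard error of measurement is 5.80000·√(1 − 0.70214) ≈ 5.80000·0.54576 ≈ 3.16543.
SE_diff = √2 · SEM ≈ 4.47660

4.48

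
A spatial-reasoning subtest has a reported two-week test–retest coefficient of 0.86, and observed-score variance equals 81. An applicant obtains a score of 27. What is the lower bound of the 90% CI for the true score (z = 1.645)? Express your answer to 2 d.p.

21.46

SD = √81 = 9.0000
The standard error of measurement is 9.0000×√(1 − 0.8600) ≃ 9.0000×0.3742 ≃ 3.3675.
1.645 × SEM ≃ 5.5395
Lower limit = 27 − 5.5395 ≃ 21.4605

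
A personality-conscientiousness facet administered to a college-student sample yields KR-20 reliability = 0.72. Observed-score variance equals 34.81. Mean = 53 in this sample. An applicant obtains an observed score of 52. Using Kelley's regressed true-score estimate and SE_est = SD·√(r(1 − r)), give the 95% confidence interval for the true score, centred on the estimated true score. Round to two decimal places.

SD = √34.81 = 5.9000
T̂ = r·X + (1 − r)·M = 0.7200*52 + 0.2800*53 = 37.4400 + 14.8400 ≈ 52.2800
SE_est = SD * √(r(1 − r)) = 5.9000 * √0.2016 ≈ 5.9000 * 0.4490 ≈ 2.6491
CI = 52.2800 ± 1.96 * 2.6491 → [47.0878, 57.4722]

[47.09, 57.47]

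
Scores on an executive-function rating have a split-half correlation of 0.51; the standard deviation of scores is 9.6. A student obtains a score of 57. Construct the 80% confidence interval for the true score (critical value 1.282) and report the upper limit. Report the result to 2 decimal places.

64.01

r_full = 2·0.51 / (1 + 0.51) ≃ 0.6755
SEM = 9.6000 * √(1 − 0.6755) = 9.6000 * √0.3245 ≃ 9.6000 * 0.5697 ≃ 5.4687
Margin = 1.282 * 5.4687 ≃ 7.0108
Upper bound: 57 + 7.0108 = 64.0108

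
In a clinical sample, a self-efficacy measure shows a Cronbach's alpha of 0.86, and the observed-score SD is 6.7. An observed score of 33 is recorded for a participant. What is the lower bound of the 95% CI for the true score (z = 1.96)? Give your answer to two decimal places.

SEM = 6.700 × √(1 − 0.860) = 6.700 × √0.140 ≈ 6.700 × 0.374 ≈ 2.507
Margin = 1.96 × 2.507 ≈ 4.914
Lower bound: 33 − 4.914 = 28.086

28.09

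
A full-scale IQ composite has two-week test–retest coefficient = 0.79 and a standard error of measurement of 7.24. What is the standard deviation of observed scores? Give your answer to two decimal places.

SD = SEM / √(1 − r) = 7.24 / √0.2100 ≈ 7.24 / 0.4583 ≈ 15.7990

15.80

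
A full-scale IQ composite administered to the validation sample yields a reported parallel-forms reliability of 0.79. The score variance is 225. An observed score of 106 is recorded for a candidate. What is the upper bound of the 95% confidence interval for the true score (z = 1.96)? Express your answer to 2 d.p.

SD = √225 = 15.0000
SEM = 15.0000*√(1 − 0.7900) ≈ 6.8739
Half-width = 1.96*6.8739 ≈ 13.4728
Upper bound: 106 + 13.4728 = 119.4728

119.47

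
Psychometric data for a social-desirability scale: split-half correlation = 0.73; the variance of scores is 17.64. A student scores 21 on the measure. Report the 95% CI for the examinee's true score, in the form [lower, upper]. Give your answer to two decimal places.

[17.75, 24.25]

SD = √17.64 = 4.200
Full-length reliability (Spearman-Brown) = 2(0.73)/(1+0.73) ≈ 0.844
SEM = 4.200·√(1 − 0.844) ≈ 1.659
Margin = 1.96 · 1.659 ≈ 3.252
95% CI: 21 ± 3.252 = [17.748, 24.252]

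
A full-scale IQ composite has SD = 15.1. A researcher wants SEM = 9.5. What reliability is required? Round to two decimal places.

0.60

Required reliability = 1 − (SEM/SD)² = 1 − 0.3958 ≈ 0.6042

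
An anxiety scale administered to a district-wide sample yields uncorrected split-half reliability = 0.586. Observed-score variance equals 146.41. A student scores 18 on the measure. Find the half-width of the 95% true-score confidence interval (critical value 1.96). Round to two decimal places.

12.12

SD = √146.41 ≃ 12.100
Full-length reliability (Spearman-Brown) = 2(0.586)/(1+0.586) ≃ 0.739
SEM = 12.100*√(1 − 0.739) ≃ 6.182
Margin = 1.96 * 6.182 ≃ 12.117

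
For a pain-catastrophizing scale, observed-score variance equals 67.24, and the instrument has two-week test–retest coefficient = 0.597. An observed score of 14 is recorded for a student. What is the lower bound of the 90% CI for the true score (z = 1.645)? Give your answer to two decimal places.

5.44

σ = 67.24^(1/2) = 8.200
SEM = 8.200 · √(1 − 0.597) = 8.200 · √0.403 ≃ 8.200 · 0.635 ≃ 5.206
Margin = 1.645 · 5.206 ≃ 8.563
Lower limit = 14 − 8.563 ≃ 5.437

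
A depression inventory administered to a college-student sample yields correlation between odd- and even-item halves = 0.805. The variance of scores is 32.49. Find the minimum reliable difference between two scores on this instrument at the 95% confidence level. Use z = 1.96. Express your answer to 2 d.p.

5.19

SD = √32.49 = 5.7000
r_full = 2·0.805 / (1 + 0.805) ≈ 0.8920
SEM = 5.7000×√(1 − 0.8920) ≈ 1.8735
SE_diff = SEM × √2 ≈ 1.8735 × 1.4142 ≈ 2.6495
Smallest detectable difference = 1.96×2.6495 ≈ 5.1931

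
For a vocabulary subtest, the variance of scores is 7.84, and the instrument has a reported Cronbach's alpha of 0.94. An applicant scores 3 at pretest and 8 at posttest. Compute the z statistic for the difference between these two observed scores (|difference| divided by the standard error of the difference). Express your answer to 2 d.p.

σ = 7.84^(1/2) = 2.80000
SEM = 2.80000 × √(1 − 0.94000) = 2.80000 × √0.06000 ≈ 2.80000 × 0.24495 ≈ 0.68586
Standard error of the difference = 0.68586·√2 ≈ 0.96995
z = 5 / 0.96995 ≈ 5.15491

5.15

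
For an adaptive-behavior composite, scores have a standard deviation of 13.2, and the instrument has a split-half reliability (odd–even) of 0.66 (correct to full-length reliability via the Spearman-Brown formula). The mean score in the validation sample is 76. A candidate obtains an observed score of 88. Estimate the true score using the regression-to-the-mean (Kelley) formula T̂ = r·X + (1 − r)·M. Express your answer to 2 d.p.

Spearman-Brown: r = 2(0.66) / (1 + 0.66) = 1.320 / 1.660 ≈ 0.795
T̂ = r·X + (1 − r)·M = 0.795·88 + 0.205·76 ≈ 69.976 + 15.566 ≈ 85.542

85.54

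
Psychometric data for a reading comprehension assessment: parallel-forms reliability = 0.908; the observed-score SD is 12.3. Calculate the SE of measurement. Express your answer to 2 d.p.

3.73

The standard error of measurement is 12.3000×√(1 − 0.9080) ≈ 12.3000×0.3033 ≈ 3.7308.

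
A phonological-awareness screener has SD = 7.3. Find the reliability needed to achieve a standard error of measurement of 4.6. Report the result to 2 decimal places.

0.60

r = 1 − (SEM / SD)² = 1 − (4.600 / 7.3)² ≈ 1 − 0.397 ≈ 0.603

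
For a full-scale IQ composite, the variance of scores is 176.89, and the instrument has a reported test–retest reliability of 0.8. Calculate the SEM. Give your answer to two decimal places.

SD = √176.89 ≈ 13.3000
SEM = 13.3000×√(1 − 0.8000) ≈ 5.9479

5.95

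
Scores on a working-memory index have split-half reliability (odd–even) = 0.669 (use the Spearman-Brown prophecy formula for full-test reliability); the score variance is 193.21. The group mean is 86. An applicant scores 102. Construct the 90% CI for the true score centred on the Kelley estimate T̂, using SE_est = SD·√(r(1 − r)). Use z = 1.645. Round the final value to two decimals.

σ = 193.21^(1/2) = 13.900
Spearman-Brown: r = 2(0.669) / (1 + 0.669) = 1.338 / 1.669 ≈ 0.802
T̂ = 0.802(102) + 0.198(86) ≈ 98.827
SE_est = 13.900*√(0.802*0.198) ≈ 5.542
CI = 98.827 ± 1.645 * 5.542 → [89.710, 107.944]

[89.71, 107.94]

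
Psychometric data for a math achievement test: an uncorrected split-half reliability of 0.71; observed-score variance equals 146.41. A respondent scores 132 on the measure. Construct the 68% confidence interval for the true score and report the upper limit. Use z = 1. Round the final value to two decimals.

SD = √146.41 ≈ 12.100
Spearman-Brown: r = 2(0.71) / (1 + 0.71) = 1.420 / 1.710 ≈ 0.830
SEM = 12.100 * √(1 − 0.830) = 12.100 * √0.170 ≈ 12.100 * 0.412 ≈ 4.983
Half-width = 1*4.983 ≈ 4.983
Upper limit = 132 + 4.983 ≈ 136.983

136.98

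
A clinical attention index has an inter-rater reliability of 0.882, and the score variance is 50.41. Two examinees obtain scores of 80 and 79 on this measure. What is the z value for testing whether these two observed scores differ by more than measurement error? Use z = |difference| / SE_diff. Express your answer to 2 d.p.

SD = √50.41 ≈ 7.100
SEM = 7.100 · √(1 − 0.882) = 7.100 · √0.118 ≈ 7.100 · 0.344 ≈ 2.439
Standard error of the difference = 2.439·√2 ≈ 3.449
z = |80 − 79| / 3.449 = 1 / 3.449 ≈ 0.290

0.29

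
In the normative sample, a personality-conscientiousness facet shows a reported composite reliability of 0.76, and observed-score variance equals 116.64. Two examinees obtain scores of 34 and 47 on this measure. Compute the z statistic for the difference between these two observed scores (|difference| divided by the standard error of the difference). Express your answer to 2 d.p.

SD = √116.64 ≈ 10.800
SEM = 10.800 × √(1 − 0.760) = 10.800 × √0.240 ≈ 10.800 × 0.490 ≈ 5.291
SE_diff = SEM × √2 ≈ 5.291 × 1.414 ≈ 7.482
z = 13 / 7.482 ≈ 1.737

1.74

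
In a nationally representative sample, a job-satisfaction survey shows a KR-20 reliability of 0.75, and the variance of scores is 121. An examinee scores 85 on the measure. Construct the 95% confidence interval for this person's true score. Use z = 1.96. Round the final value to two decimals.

σ = 121^(1/2) = 11.0000
The standard error of measurement is 11.0000·√(1 − 0.7500) ≈ 11.0000·0.5000 ≈ 5.5000.
Half-width = 1.96·5.5000 ≈ 10.7800
Interval: (74.2200, 95.7800)

[74.22, 95.78]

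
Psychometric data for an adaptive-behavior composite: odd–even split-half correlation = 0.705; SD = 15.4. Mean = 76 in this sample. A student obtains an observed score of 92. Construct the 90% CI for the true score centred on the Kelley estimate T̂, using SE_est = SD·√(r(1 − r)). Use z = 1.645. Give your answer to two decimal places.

Spearman-Brown: r = 2(0.705) / (1 + 0.705) = 1.410 / 1.705 ≈ 0.827
T̂ = 0.827(92) + 0.173(76) ≈ 89.232
SE_est = 15.400·√(0.827·0.173) ≈ 5.825
CI = 89.232 ± 1.645 · 5.825 → [79.649, 98.814]

[79.65, 98.81]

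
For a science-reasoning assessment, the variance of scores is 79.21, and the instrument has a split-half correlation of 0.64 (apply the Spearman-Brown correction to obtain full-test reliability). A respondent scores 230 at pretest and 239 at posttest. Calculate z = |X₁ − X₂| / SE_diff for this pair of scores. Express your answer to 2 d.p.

SD = √79.21 = 8.9000
Full-length reliability (Spearman-Brown) = 2(0.64)/(1+0.64) ≈ 0.7805
SEM = 8.9000 * √(1 − 0.7805) = 8.9000 * √0.2195 ≈ 8.9000 * 0.4685 ≈ 4.1698
SE_diff = √2 * SEM ≈ 5.8970
z = 9 / 5.8970 ≈ 1.5262

1.53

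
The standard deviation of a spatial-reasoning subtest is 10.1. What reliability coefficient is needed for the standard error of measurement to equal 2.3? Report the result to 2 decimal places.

0.95

Required reliability = 1 − (SEM/SD)² = 1 − 0.0519 ≃ 0.9481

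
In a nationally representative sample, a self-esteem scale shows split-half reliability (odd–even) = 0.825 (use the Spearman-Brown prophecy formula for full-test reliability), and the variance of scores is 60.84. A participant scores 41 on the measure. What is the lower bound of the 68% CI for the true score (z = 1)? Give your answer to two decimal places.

σ = 60.84^(1/2) = 7.80000
Spearman-Brown: r = 2(0.825) / (1 + 0.825) = 1.65000 / 1.82500 ≃ 0.90411
The standard error of measurement is 7.80000×√(1 − 0.90411) ≃ 7.80000×0.30966 ≃ 2.41536.
Margin = 1 × 2.41536 ≃ 2.41536
Lower limit = 41 − 2.41536 ≃ 38.58464

38.58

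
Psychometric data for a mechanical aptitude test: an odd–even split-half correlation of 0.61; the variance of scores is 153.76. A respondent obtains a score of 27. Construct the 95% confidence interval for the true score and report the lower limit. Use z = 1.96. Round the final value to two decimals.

σ = 153.76^(1/2) = 12.400
Full-length reliability (Spearman-Brown) = 2(0.61)/(1+0.61) ≈ 0.758
SEM = 12.400*√(1 − 0.758) ≈ 6.103
Half-width = 1.96*6.103 ≈ 11.962
Lower bound: 27 − 11.962 = 15.038

15.04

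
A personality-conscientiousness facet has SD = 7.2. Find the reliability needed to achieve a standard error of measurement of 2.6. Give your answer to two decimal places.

0.87

Required reliability = 1 − (SEM/SD)² = 1 − 0.1304 ≈ 0.8696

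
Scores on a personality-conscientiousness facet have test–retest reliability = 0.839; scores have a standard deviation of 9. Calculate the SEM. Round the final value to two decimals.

3.61

The standard error of measurement is 9.000·√(1 − 0.839) ≈ 9.000·0.401 ≈ 3.611.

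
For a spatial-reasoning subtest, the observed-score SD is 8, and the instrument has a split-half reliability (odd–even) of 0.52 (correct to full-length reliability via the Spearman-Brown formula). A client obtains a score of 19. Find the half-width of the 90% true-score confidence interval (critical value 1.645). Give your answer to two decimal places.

Spearman-Brown: r = 2(0.52) / (1 + 0.52) = 1.04000 / 1.52000 ≃ 0.68421
SEM = 8.00000 * √(1 − 0.68421) = 8.00000 * √0.31579 ≃ 8.00000 * 0.56195 ≃ 4.49561
Half-width = 1.645*4.49561 ≃ 7.39528

7.40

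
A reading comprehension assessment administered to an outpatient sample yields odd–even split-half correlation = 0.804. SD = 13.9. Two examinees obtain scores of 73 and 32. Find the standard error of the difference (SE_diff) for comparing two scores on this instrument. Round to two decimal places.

6.48

Full-length reliability (Spearman-Brown) = 2(0.804)/(1+0.804) ≈ 0.8914
The standard error of measurement is 13.9000*√(1 − 0.8914) ≈ 13.9000*0.3296 ≈ 4.5817.
Standard error of the difference = 4.5817·√2 ≈ 6.4795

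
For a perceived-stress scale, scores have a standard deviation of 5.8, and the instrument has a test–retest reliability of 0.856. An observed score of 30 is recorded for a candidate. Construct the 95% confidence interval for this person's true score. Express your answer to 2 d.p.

SEM = 5.800×√(1 − 0.856) ≃ 2.201
Half-width = 1.96×2.201 ≃ 4.314
Interval: (25.686, 34.314)

[25.69, 34.31]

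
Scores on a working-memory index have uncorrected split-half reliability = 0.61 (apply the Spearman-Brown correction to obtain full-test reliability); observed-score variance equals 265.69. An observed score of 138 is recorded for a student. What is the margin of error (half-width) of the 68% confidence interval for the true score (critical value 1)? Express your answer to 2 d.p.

σ = 265.69^(1/2) = 16.300
Full-length reliability (Spearman-Brown) = 2(0.61)/(1+0.61) ≈ 0.758
The standard error of measurement is 16.300×√(1 − 0.758) ≈ 16.300×0.492 ≈ 8.022.
1 × SEM ≈ 8.022

8.02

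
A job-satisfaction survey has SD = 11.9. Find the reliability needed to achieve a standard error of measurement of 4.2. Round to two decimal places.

r = 1 − (SEM / SD)² = 1 − (4.200 / 11.9)² ≈ 1 − 0.125 ≈ 0.875

0.88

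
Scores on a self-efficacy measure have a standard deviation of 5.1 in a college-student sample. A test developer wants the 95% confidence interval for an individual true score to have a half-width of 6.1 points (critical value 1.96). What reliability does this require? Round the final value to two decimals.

0.63

Required SEM = 6.1 / 1.96 ≈ 3.1122
Required reliability = 1 − (SEM/SD)² = 1 − 0.3724 ≈ 0.6276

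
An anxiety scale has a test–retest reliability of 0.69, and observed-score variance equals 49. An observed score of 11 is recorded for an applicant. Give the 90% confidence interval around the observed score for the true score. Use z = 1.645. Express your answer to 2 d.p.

[4.59, 17.41]

SD = √49 ≃ 7.0000
The standard error of measurement is 7.0000×√(1 − 0.6900) ≃ 7.0000×0.5568 ≃ 3.8974.
Margin = 1.645 × 3.8974 ≃ 6.4113
90% CI: 11 ± 6.4113 = [4.5887, 17.4113]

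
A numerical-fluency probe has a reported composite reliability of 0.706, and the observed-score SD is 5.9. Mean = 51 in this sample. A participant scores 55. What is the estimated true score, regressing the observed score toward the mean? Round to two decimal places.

53.82

T̂ = r·X + (1 − r)·M = 0.7060×55 + 0.2940×51 = 38.8300 + 14.9940 ≈ 53.8240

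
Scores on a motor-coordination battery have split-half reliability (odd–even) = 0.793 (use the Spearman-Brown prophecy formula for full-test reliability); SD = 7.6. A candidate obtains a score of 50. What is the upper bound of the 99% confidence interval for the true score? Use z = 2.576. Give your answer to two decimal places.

Spearman-Brown: r = 2(0.793) / (1 + 0.793) = 1.586 / 1.793 ≈ 0.885
The standard error of measurement is 7.600·√(1 − 0.885) ≈ 7.600·0.340 ≈ 2.582.
Margin = 2.576 · 2.582 ≈ 6.652
Upper limit = 50 + 6.652 ≈ 56.652

56.65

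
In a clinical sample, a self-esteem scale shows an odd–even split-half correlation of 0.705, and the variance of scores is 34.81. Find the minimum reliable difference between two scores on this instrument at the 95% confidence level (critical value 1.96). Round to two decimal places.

6.80

SD = √34.81 = 5.9000
Spearman-Brown: r = 2(0.705) / (1 + 0.705) = 1.4100 / 1.7050 ≈ 0.8270
SEM = 5.9000 · √(1 − 0.8270) = 5.9000 · √0.1730 ≈ 5.9000 · 0.4160 ≈ 2.4541
Standard error of the difference = 2.4541·√2 ≈ 3.4707
Minimum reliable difference = 1.96 · SE_diff ≈ 1.96 · 3.4707 ≈ 6.8026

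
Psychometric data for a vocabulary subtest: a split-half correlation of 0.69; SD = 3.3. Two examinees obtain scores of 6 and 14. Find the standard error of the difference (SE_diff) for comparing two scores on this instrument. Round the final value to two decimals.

2.00

Spearman-Brown: r = 2(0.69) / (1 + 0.69) = 1.380 / 1.690 ≈ 0.817
The standard error of measurement is 3.300·√(1 − 0.817) ≈ 3.300·0.428 ≈ 1.413.
Standard error of the difference = 1.413·√2 ≈ 1.999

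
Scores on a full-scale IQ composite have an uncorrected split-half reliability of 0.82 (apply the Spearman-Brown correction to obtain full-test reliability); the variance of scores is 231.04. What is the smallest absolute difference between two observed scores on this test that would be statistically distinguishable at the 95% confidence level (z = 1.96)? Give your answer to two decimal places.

SD = √231.04 = 15.2000
r_full = 2·0.82 / (1 + 0.82) ≃ 0.9011
SEM = 15.2000 × √(1 − 0.9011) = 15.2000 × √0.0989 ≃ 15.2000 × 0.3145 ≃ 4.7802
SE_diff = √2 × SEM ≃ 6.7602
Minimum reliable difference = 1.96 × SE_diff ≃ 1.96 × 6.7602 ≃ 13.2500

13.25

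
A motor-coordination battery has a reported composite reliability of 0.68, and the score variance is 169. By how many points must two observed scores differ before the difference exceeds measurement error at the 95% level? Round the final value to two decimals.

20.38

SD = √169 = 13.000
SEM = 13.000 · √(1 − 0.680) = 13.000 · √0.320 ≃ 13.000 · 0.566 ≃ 7.354
SE_diff = √2 · SEM ≃ 10.400
Minimum reliable difference = 1.96 · SE_diff ≃ 1.96 · 10.400 ≃ 20.384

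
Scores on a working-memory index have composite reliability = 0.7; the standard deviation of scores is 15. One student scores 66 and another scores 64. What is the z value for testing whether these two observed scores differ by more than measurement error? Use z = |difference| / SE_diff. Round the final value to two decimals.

0.17

SEM = 15.00000 × √(1 − 0.70000) = 15.00000 × √0.30000 ≈ 15.00000 × 0.54772 ≈ 8.21584
SE_diff = √2 × SEM ≈ 11.61895
z = |66 − 64| / 11.61895 = 2 / 11.61895 ≈ 0.17213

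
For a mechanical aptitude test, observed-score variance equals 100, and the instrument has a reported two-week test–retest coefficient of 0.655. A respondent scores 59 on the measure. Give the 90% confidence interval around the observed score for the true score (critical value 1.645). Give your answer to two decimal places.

σ = 100^(1/2) = 10.000
SEM = 10.000*√(1 − 0.655) ≈ 5.874
1.645 * SEM ≈ 9.662
CI = 59 ± 9.662 → [49.338, 68.662]

[49.34, 68.66]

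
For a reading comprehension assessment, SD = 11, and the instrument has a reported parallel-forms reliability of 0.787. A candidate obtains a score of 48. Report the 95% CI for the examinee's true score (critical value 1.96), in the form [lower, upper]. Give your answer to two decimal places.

[38.05, 57.95]

SEM = 11.0000 · √(1 − 0.7870) = 11.0000 · √0.2130 ≈ 11.0000 · 0.4615 ≈ 5.0767
Margin = 1.96 · 5.0767 ≈ 9.9504
95% CI: 48 ± 9.9504 = [38.0496, 57.9504]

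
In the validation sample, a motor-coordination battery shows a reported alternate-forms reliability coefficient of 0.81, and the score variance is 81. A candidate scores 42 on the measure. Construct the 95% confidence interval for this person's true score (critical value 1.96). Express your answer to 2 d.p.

[34.31, 49.69]

SD = √81 = 9.00000
SEM = 9.00000·√(1 − 0.81000) ≈ 3.92301
Half-width = 1.96·3.92301 ≈ 7.68910
CI = 42 ± 7.68910 → [34.31090, 49.68910]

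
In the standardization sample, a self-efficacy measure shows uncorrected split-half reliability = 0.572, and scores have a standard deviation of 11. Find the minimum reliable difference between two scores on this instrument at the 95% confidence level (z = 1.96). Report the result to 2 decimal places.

Spearman-Brown: r = 2(0.572) / (1 + 0.572) = 1.1440 / 1.5720 ≃ 0.7277
SEM = 11.0000·√(1 − 0.7277) ≃ 5.7397
SE_diff = √2 · SEM ≃ 8.1171
Smallest detectable difference = 1.96·8.1171 ≃ 15.9096

15.91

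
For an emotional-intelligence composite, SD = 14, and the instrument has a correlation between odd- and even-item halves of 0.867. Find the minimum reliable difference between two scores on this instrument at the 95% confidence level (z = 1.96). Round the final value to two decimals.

10.36

r_full = 2·0.867 / (1 + 0.867) ≃ 0.929
SEM = 14.000 × √(1 − 0.929) = 14.000 × √0.071 ≃ 14.000 × 0.267 ≃ 3.737
SE_diff = √2 × SEM ≃ 5.284
Smallest detectable difference = 1.96×5.284 ≃ 10.357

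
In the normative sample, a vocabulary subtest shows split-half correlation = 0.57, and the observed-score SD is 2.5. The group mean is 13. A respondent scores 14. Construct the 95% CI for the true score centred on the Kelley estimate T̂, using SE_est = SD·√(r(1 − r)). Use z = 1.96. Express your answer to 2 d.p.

[11.54, 15.91]

r_full = 2·0.57 / (1 + 0.57) ≈ 0.72611
T̂ = 0.72611(14) + 0.27389(13) ≈ 13.72611
SE_est = SD * √(r(1 − r)) = 2.50000 * √0.19887 ≈ 2.50000 * 0.44595 ≈ 1.11488
CI = 13.72611 ± 1.96 * 1.11488 → [11.54096, 15.91127]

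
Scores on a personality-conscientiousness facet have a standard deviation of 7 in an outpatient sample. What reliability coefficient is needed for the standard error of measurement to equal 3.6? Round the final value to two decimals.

0.74

Required reliability = 1 − (SEM/SD)² = 1 − 0.2645 ≈ 0.7355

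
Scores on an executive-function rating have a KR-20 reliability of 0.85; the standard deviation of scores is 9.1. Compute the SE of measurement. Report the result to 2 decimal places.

The standard error of measurement is 9.100×√(1 − 0.850) ≈ 9.100×0.387 ≈ 3.524.

3.52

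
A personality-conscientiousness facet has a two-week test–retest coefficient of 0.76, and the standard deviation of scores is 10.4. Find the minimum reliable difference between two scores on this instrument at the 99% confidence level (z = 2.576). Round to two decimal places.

18.56

SEM = 10.4000 · √(1 − 0.7600) = 10.4000 · √0.2400 ≈ 10.4000 · 0.4899 ≈ 5.0949
SE_diff = √2 · SEM ≈ 7.2053
Smallest detectable difference = 2.576·7.2053 ≈ 18.5609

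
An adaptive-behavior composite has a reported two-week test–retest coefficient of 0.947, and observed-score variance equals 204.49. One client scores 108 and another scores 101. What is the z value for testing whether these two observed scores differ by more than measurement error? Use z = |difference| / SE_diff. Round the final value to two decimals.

SD = √204.49 ≃ 14.3000
SEM = 14.3000×√(1 − 0.9470) ≃ 3.2921
SE_diff = √2 × SEM ≃ 4.6557
z = 7 / 4.6557 ≃ 1.5035

1.50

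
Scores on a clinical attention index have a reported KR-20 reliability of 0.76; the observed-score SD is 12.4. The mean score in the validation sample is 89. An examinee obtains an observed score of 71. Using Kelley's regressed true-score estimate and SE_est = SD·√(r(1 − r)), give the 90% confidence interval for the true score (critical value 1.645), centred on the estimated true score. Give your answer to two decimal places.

Estimated true score = 0.76000·71 + (1 − 0.76000)·89 ≈ 75.32000
SE_est = SD · √(r(1 − r)) = 12.40000 · √0.18240 ≈ 12.40000 · 0.42708 ≈ 5.29583
90% CI: 75.32000 ± 8.71164 ≈ (66.60836, 84.03164)

[66.61, 84.03]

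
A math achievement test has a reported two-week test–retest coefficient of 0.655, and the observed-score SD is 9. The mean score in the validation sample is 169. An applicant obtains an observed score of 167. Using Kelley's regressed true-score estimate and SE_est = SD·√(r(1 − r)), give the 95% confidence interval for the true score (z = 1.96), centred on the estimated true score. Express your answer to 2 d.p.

[159.30, 176.08]

T̂ = 0.6550(167) + 0.3450(169) ≈ 167.6900
SE_est = SD * √(r(1 − r)) = 9.0000 * √0.2260 ≈ 9.0000 * 0.4754 ≈ 4.2783
CI = 167.6900 ± 1.96 * 4.2783 → [159.3045, 176.0755]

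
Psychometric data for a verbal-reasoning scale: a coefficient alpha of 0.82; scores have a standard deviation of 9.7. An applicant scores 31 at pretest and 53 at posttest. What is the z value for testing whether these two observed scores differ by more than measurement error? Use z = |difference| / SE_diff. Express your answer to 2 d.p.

3.78

SEM = 9.7000·√(1 − 0.8200) ≈ 4.1154
SE_diff = SEM · √2 ≈ 4.1154 · 1.4142 ≈ 5.8200
z = 22 / 5.8200 ≈ 3.7801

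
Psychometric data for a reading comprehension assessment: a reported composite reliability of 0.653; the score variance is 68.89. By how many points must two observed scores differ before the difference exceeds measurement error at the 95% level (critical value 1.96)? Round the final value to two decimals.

13.55

SD = √68.89 ≈ 8.300
SEM = 8.300 · √(1 − 0.653) = 8.300 · √0.347 ≈ 8.300 · 0.589 ≈ 4.889
SE_diff = SEM · √2 ≈ 4.889 · 1.414 ≈ 6.914
Smallest detectable difference = 1.96·6.914 ≈ 13.552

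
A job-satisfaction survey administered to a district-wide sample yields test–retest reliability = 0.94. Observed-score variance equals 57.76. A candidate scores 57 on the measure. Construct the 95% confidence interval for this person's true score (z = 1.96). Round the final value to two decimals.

σ = 57.76^(1/2) = 7.6000
SEM = 7.6000 × √(1 − 0.9400) = 7.6000 × √0.0600 ≃ 7.6000 × 0.2449 ≃ 1.8616
Half-width = 1.96×1.8616 ≃ 3.6488
Interval: (53.3512, 60.6488)

[53.35, 60.65]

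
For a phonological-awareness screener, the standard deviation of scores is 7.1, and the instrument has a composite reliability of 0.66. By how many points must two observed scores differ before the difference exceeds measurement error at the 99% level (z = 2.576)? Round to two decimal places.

15.08

SEM = 7.1000*√(1 − 0.6600) ≈ 4.1400
SE_diff = SEM * √2 ≈ 4.1400 * 1.4142 ≈ 5.8548
Smallest detectable difference = 2.576*5.8548 ≈ 15.0820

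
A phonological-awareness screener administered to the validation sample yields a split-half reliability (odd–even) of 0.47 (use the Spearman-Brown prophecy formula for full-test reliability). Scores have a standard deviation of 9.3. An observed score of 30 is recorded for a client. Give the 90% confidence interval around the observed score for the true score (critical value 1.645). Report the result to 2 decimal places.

Full-length reliability (Spearman-Brown) = 2(0.47)/(1+0.47) ≃ 0.6395
SEM = 9.3000 × √(1 − 0.6395) = 9.3000 × √0.3605 ≃ 9.3000 × 0.6005 ≃ 5.5842
1.645 × SEM ≃ 9.1860
Interval: (20.8140, 39.1860)

[20.81, 39.19]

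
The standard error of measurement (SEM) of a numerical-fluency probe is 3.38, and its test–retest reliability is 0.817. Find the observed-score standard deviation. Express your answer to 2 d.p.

SD = SEM / √(1 − r) = 3.38 / √0.1830 ≈ 3.38 / 0.4278 ≈ 7.9012

7.90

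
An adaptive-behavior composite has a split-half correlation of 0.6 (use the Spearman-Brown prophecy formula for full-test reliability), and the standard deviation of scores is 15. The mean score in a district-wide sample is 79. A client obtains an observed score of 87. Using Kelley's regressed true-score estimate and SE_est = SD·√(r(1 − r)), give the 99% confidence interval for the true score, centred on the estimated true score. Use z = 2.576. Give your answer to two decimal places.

[68.27, 101.73]

r_full = 2·0.6 / (1 + 0.6) ≈ 0.7500
T̂ = r·X + (1 − r)·M = 0.7500*87 + 0.2500*79 = 65.2500 + 19.7500 ≈ 85.0000
SE_est = 15.0000·√[r(1 − r)] ≈ 6.4952
CI = 85.0000 ± 2.576 * 6.4952 → [68.2684, 101.7316]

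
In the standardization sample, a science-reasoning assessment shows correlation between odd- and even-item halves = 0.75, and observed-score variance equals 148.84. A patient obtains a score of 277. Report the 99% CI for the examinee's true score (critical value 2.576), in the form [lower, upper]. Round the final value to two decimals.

SD = √148.84 = 12.200
Spearman-Brown: r = 2(0.75) / (1 + 0.75) = 1.500 / 1.750 ≈ 0.857
SEM = 12.200 × √(1 − 0.857) = 12.200 × √0.143 ≈ 12.200 × 0.378 ≈ 4.611
2.576 × SEM ≈ 11.878
CI = 277 ± 11.878 → [265.122, 288.878]

[265.12, 288.88]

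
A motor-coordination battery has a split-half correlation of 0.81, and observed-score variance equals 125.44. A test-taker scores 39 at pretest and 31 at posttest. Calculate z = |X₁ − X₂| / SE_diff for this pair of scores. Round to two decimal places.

1.56

SD = √125.44 = 11.2000
Spearman-Brown: r = 2(0.81) / (1 + 0.81) = 1.6200 / 1.8100 ≈ 0.8950
SEM = 11.2000 × √(1 − 0.8950) = 11.2000 × √0.1050 ≈ 11.2000 × 0.3240 ≈ 3.6287
Standard error of the difference = 3.6287·√2 ≈ 5.1318
z = |39 − 31| / 5.1318 = 8 / 5.1318 ≈ 1.5589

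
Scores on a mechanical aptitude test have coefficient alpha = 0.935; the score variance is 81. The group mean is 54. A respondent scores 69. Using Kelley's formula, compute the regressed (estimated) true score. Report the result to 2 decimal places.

T̂ = 0.935(69) + 0.065(54) ≈ 68.025

68.03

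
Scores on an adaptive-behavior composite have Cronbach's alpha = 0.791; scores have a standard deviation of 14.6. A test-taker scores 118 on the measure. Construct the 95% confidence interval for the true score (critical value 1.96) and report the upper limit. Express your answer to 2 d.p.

The standard error of measurement is 14.60000×√(1 − 0.79100) ≈ 14.60000×0.45717 ≈ 6.67461.
Margin = 1.96 × 6.67461 ≈ 13.08224
Upper limit = 118 + 13.08224 ≈ 131.08224

131.08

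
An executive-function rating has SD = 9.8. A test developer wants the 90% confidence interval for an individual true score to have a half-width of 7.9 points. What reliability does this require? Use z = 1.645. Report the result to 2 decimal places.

SEM needed = half-width / z = 7.9/1.645 ≈ 4.802
r = 1 − (SEM / SD)² = 1 − (4.802 / 9.8)² ≈ 1 − 0.240 ≈ 0.760

0.76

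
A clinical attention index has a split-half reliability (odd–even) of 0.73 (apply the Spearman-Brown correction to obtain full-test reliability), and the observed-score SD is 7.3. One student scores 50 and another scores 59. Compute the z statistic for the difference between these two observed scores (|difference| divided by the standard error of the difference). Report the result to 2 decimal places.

2.21

Spearman-Brown: r = 2(0.73) / (1 + 0.73) = 1.460 / 1.730 ≈ 0.844
The standard error of measurement is 7.300×√(1 − 0.844) ≈ 7.300×0.395 ≈ 2.884.
SE_diff = √2 × SEM ≈ 4.078
z = 9 / 4.078 ≈ 2.207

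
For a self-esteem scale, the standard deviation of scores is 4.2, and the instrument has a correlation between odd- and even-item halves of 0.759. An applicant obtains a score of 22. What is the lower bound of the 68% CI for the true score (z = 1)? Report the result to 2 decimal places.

20.45

r_full = 2·0.759 / (1 + 0.759) ≈ 0.863
SEM = 4.200 * √(1 − 0.863) = 4.200 * √0.137 ≈ 4.200 * 0.370 ≈ 1.555
1 * SEM ≈ 1.555
Lower limit = 22 − 1.555 ≈ 20.445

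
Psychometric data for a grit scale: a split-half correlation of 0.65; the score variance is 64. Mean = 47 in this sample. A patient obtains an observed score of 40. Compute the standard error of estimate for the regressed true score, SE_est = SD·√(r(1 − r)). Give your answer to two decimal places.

SD = √64 ≈ 8.000
r_full = 2·0.65 / (1 + 0.65) ≈ 0.788
SE_est = SD * √(r(1 − r)) = 8.000 * √0.167 ≈ 8.000 * 0.409 ≈ 3.270

3.27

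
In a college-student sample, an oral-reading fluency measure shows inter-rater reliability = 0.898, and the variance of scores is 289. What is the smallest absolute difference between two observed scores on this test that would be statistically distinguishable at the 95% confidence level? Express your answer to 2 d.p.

SD = √289 = 17.0000
SEM = 17.0000*√(1 − 0.8980) ≈ 5.4294
SE_diff = SEM * √2 ≈ 5.4294 * 1.4142 ≈ 7.6783
Minimum reliable difference = 1.96 * SE_diff ≈ 1.96 * 7.6783 ≈ 15.0494

15.05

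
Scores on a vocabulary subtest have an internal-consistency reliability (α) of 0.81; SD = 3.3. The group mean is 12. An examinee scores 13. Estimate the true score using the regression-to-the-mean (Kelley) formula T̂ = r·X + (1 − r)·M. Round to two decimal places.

Estimated true score = 0.810·13 + (1 − 0.810)·12 ≈ 12.810

12.81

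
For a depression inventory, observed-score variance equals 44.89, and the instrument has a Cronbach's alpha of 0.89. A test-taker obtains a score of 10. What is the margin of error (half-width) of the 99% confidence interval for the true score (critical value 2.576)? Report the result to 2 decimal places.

5.72

SD = √44.89 ≈ 6.700
SEM = 6.700 * √(1 − 0.890) = 6.700 * √0.110 ≈ 6.700 * 0.332 ≈ 2.222
Margin = 2.576 * 2.222 ≈ 5.724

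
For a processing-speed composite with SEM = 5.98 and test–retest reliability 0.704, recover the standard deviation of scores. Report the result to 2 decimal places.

10.99

σ = SEM·(1 − r)^(−1/2) ≈ 5.98*1.838 ≈ 10.991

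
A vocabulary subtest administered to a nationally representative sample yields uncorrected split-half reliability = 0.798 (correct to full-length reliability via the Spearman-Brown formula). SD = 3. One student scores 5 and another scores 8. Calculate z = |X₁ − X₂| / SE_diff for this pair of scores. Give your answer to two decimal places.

2.11

r_full = 2·0.798 / (1 + 0.798) ≈ 0.888
SEM = 3.000 · √(1 − 0.888) = 3.000 · √0.112 ≈ 3.000 · 0.335 ≈ 1.006
SE_diff = √2 · SEM ≈ 1.422
z = |5 − 8| / 1.422 = 3 / 1.422 ≈ 2.110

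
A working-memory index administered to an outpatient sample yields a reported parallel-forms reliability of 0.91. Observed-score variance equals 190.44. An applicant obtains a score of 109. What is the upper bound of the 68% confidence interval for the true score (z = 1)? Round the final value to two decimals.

113.14

SD = √190.44 = 13.80000
SEM = 13.80000 · √(1 − 0.91000) = 13.80000 · √0.09000 ≃ 13.80000 · 0.30000 ≃ 4.14000
Half-width = 1·4.14000 ≃ 4.14000
Upper limit = 109 + 4.14000 ≃ 113.14000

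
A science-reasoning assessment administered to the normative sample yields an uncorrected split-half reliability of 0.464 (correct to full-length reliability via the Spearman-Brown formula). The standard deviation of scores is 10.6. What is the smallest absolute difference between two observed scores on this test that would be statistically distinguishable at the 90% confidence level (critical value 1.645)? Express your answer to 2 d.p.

14.92

Full-length reliability (Spearman-Brown) = 2(0.464)/(1+0.464) ≈ 0.6339
SEM = 10.6000 · √(1 − 0.6339) = 10.6000 · √0.3661 ≈ 10.6000 · 0.6051 ≈ 6.4138
SE_diff = SEM · √2 ≈ 6.4138 · 1.4142 ≈ 9.0705
Minimum reliable difference = 1.645 · SE_diff ≈ 1.645 · 9.0705 ≈ 14.9210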